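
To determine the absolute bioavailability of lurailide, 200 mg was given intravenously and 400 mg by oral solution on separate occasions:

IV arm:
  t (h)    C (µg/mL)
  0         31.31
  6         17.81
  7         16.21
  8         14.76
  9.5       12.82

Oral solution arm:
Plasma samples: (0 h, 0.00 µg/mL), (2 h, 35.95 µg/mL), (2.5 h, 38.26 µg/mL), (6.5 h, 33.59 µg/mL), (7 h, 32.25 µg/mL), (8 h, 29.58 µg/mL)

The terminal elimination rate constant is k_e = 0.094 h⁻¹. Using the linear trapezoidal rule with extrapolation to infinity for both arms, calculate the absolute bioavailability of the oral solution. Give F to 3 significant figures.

Trapezoidal AUC_0→9.5 (IV):
  [0→6]: (31.31+17.81)/2 × 6 = 147.36
  [6→7]: (17.81+16.21)/2 × 1 = 17.01
  [7→8]: (16.21+14.76)/2 × 1 = 15.485
  [8→9.5]: (14.76+12.82)/2 × 1.5 = 20.685
  Sum = 200.54 µg/mL·h
IV tail: 12.82/0.094 = 136.383; AUC_iv,0→∞ = 200.54 + 136.383 = 336.923 µg/mL·h
Trapezoidal AUC_0→8 (oral solution):
  [0→2]: (0.00+35.95)/2 × 2 = 35.95
  [2→2.5]: (35.95+38.26)/2 × 0.5 = 18.5525
  [2.5→6.5]: (38.26+33.59)/2 × 4 = 143.7
  [6.5→7]: (33.59+32.25)/2 × 0.5 = 16.46
  [7→8]: (32.25+29.58)/2 × 1 = 30.915
  Sum = 245.5775 µg/mL·h
oral solution tail: 29.58/0.094 = 314.681; AUC_ev,0→∞ = 245.5775 + 314.681 = 560.2585 µg/mL·h
F = (AUC_ev/D_ev)/(AUC_iv/D_iv) = (560.2585/400)/(336.923/200) = 1.40065/1.684615 = 0.8314

F = 0.831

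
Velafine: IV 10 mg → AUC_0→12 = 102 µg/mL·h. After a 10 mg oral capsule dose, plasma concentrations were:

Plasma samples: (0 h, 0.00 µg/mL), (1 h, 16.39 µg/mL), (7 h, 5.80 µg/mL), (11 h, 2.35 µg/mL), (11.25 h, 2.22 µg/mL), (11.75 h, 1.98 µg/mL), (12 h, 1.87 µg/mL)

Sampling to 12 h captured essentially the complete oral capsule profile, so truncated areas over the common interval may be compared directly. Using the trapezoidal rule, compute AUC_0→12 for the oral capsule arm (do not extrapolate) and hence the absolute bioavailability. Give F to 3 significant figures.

F = 0.913

Trapezoidal AUC_0→12 (oral capsule):
  [0→1]: (0.00+16.39)/2 × 1 = 8.195
  [1→7]: (16.39+5.80)/2 × 6 = 66.57
  [7→11]: (5.80+2.35)/2 × 4 = 16.3
  [11→11.25]: (2.35+2.22)/2 × 0.25 = 0.57125
  [11.25→11.75]: (2.22+1.98)/2 × 0.5 = 1.05
  [11.75→12]: (1.98+1.87)/2 × 0.25 = 0.48125
  Sum = 93.1675 µg/mL·h
F = (AUC_ev/D_ev)/(AUC_iv/D_iv) = (93.1675/10)/(102/10) = 9.31675/10.2 = 0.9134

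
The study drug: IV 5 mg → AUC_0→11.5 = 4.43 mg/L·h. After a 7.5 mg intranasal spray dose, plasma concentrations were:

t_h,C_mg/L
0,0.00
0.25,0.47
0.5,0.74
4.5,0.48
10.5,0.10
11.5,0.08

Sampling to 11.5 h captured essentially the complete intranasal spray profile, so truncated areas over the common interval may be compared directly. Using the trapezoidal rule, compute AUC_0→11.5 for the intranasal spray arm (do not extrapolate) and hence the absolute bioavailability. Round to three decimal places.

Trapezoidal AUC_0→11.5 (intranasal spray):
  [0→0.25]: (0.00+0.47)/2 × 0.25 = 0.05875
  [0.25→0.5]: (0.47+0.74)/2 × 0.25 = 0.15125
  [0.5→4.5]: (0.74+0.48)/2 × 4 = 2.44
  [4.5→10.5]: (0.48+0.10)/2 × 6 = 1.74
  [10.5→11.5]: (0.10+0.08)/2 × 1 = 0.09
  Sum = 4.48 mg/L·h
F = (AUC_ev/D_ev)/(AUC_iv/D_iv) = (4.48/7.5)/(4.43/5) = 0.597333/0.886 = 0.6742

F = 0.674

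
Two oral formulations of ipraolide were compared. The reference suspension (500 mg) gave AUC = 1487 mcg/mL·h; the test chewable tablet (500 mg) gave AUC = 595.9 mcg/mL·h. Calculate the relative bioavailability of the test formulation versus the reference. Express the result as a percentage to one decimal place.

F_rel = (AUC_test/D_test) / (AUC_ref/D_ref)
      = (595.9/500) / (1487/500)
      = 1.1918 / 2.974 = 0.4007 = 40.07%

F_rel = 40.1%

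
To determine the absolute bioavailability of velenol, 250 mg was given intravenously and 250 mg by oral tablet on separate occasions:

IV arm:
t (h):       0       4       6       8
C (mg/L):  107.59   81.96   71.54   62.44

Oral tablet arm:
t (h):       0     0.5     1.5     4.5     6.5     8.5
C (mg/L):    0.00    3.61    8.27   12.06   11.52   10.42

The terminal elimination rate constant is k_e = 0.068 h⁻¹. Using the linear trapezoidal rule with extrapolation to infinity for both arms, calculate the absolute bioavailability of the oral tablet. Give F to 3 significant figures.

Trapezoidal AUC_0→8 (IV):
  [0→4]: (107.59+81.96)/2 × 4 = 379.1
  [4→6]: (81.96+71.54)/2 × 2 = 153.5
  [6→8]: (71.54+62.44)/2 × 2 = 133.98
  Sum = 666.58 mg/L·h
IV tail: 62.44/0.068 = 918.235; AUC_iv,0→∞ = 666.58 + 918.235 = 1584.815 mg/L·h
Trapezoidal AUC_0→8.5 (oral tablet):
  [0→0.5]: (0.00+3.61)/2 × 0.5 = 0.9025
  [0.5→1.5]: (3.61+8.27)/2 × 1 = 5.94
  [1.5→4.5]: (8.27+12.06)/2 × 3 = 30.495
  [4.5→6.5]: (12.06+11.52)/2 × 2 = 23.58
  [6.5→8.5]: (11.52+10.42)/2 × 2 = 21.94
  Sum = 82.8575 mg/L·h
oral tablet tail: 10.42/0.068 = 153.235; AUC_ev,0→∞ = 82.8575 + 153.235 = 236.0925 mg/L·h
F = (AUC_ev/D_ev)/(AUC_iv/D_iv) = (236.0925/250)/(1584.815/250) = 0.94437/6.33926 = 0.1490

F = 0.149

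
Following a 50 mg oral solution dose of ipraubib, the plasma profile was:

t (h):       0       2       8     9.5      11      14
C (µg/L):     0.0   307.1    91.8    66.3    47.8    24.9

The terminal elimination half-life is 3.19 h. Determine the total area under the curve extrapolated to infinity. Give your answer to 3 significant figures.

AUC = 1930 µg/L·h

Trapezoidal AUC_0→14:
  [0→2]: (0.0+307.1)/2 × 2 = 307.1
  [2→8]: (307.1+91.8)/2 × 6 = 1196.7
  [8→9.5]: (91.8+66.3)/2 × 1.5 = 118.575
  [9.5→11]: (66.3+47.8)/2 × 1.5 = 85.575
  [11→14]: (47.8+24.9)/2 × 3 = 109.05
  Sum = 1817.0 µg/L·h
k_e = ln2 / t½ = 0.693147 / 3.19 = 0.2173 h^-1
Extrapolated tail: C_last / k_e = 24.9 / 0.2173 = 114.588
AUC_0→∞ = 1817.0 + 114.588 = 1931.588 µg/L·h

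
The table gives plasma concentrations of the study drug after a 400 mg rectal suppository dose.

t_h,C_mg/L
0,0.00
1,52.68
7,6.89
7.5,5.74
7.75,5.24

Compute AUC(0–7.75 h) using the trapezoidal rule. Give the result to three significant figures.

AUC = 210 mg/L·h

Trapezoidal AUC_0→7.75:
  [0→1]: (0.00+52.68)/2 × 1 = 26.34
  [1→7]: (52.68+6.89)/2 × 6 = 178.71
  [7→7.5]: (6.89+5.74)/2 × 0.5 = 3.1575
  [7.5→7.75]: (5.74+5.24)/2 × 0.25 = 1.3725
  Sum = 209.58 mg/L·h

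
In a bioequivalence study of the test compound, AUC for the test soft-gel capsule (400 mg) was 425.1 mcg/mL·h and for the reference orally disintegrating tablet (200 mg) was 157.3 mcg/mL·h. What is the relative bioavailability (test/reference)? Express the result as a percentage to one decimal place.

F_rel = (AUC_test/D_test) / (AUC_ref/D_ref)
      = (425.1/400) / (157.3/200)
      = 1.06275 / 0.7865 = 1.3512 = 135.12%

F_rel = 135.1%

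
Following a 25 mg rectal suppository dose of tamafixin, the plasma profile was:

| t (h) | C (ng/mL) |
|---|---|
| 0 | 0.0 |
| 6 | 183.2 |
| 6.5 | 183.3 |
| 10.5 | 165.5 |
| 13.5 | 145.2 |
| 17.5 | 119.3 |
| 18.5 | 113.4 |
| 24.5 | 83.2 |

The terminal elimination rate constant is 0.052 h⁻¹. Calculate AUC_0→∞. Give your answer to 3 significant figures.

AUC = 4640 ng/mL·h

Trapezoidal AUC_0→24.5:
  [0→6]: (0.0+183.2)/2 × 6 = 549.6
  [6→6.5]: (183.2+183.3)/2 × 0.5 = 91.625
  [6.5→10.5]: (183.3+165.5)/2 × 4 = 697.6
  [10.5→13.5]: (165.5+145.2)/2 × 3 = 466.05
  [13.5→17.5]: (145.2+119.3)/2 × 4 = 529.0
  [17.5→18.5]: (119.3+113.4)/2 × 1 = 116.35
  [18.5→24.5]: (113.4+83.2)/2 × 6 = 589.8
  Sum = 3040.025 ng/mL·h
Extrapolated tail: C_last / k_e = 83.2 / 0.052 = 1600.000
AUC_0→∞ = 3040.025 + 1600.000 = 4640.025 ng/mL·h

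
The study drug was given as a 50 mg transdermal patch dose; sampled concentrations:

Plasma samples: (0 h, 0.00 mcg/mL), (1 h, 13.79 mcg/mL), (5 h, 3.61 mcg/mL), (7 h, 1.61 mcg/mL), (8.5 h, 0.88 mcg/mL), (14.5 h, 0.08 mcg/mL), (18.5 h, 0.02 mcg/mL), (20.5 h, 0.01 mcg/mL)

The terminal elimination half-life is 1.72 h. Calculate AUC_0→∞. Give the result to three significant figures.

Trapezoidal AUC_0→20.5:
  [0→1]: (0.00+13.79)/2 × 1 = 6.895
  [1→5]: (13.79+3.61)/2 × 4 = 34.8
  [5→7]: (3.61+1.61)/2 × 2 = 5.22
  [7→8.5]: (1.61+0.88)/2 × 1.5 = 1.8675
  [8.5→14.5]: (0.88+0.08)/2 × 6 = 2.88
  [14.5→18.5]: (0.08+0.02)/2 × 4 = 0.2
  [18.5→20.5]: (0.02+0.01)/2 × 2 = 0.03
  Sum = 51.8925 mcg/mL·h
k_e = ln2 / t½ = 0.693147 / 1.72 = 0.4030 h^-1
Extrapolated tail: C_last / k_e = 0.01 / 0.403 = 0.025
AUC_0→∞ = 51.8925 + 0.025 = 51.9175 mcg/mL·h

AUC = 51.9 mcg/mL·h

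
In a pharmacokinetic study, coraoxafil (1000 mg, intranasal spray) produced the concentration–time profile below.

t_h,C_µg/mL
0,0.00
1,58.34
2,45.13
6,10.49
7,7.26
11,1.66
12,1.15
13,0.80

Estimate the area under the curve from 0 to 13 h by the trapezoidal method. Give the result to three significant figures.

Trapezoidal AUC_0→13:
  [0→1]: (0.00+58.34)/2 × 1 = 29.17
  [1→2]: (58.34+45.13)/2 × 1 = 51.735
  [2→6]: (45.13+10.49)/2 × 4 = 111.24
  [6→7]: (10.49+7.26)/2 × 1 = 8.875
  [7→11]: (7.26+1.66)/2 × 4 = 17.84
  [11→12]: (1.66+1.15)/2 × 1 = 1.405
  [12→13]: (1.15+0.80)/2 × 1 = 0.975
  Sum = 221.24 µg/mL·h

AUC = 221 µg/mL·h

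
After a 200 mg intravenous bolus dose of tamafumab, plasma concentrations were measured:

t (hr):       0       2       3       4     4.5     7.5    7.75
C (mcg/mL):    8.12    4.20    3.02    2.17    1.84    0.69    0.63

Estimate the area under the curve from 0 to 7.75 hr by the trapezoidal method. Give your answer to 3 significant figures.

Trapezoidal AUC_0→7.75:
  [0→2]: (8.12+4.20)/2 × 2 = 12.32
  [2→3]: (4.20+3.02)/2 × 1 = 3.61
  [3→4]: (3.02+2.17)/2 × 1 = 2.595
  [4→4.5]: (2.17+1.84)/2 × 0.5 = 1.0025
  [4.5→7.5]: (1.84+0.69)/2 × 3 = 3.795
  [7.5→7.75]: (0.69+0.63)/2 × 0.25 = 0.165
  Sum = 23.4875 mcg/mL·hr

AUC = 23.5 mcg/mL·hr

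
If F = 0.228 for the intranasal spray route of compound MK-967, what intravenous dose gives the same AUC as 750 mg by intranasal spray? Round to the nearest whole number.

Systemic exposure from an extravascular dose = F × D_ev, so the equivalent IV dose is F × D_ev.
D_iv = F × D_ev = 0.228 × 750 = 171 mg

D_iv = 171 mg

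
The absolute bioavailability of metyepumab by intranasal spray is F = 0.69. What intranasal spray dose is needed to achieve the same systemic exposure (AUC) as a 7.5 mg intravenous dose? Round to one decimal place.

For equal systemic exposure: F × D_ev = D_iv
D_ev = D_iv / F = 7.5 / 0.69 = 10.8696 mg

D_intranasal = 10.9 mg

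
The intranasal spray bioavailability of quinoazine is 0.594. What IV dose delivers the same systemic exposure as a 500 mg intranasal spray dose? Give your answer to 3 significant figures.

D_iv = 297 mg

Systemic exposure from an extravascular dose = F × D_ev, so the equivalent IV dose is F × D_ev.
D_iv = F × D_ev = 0.594 × 500 = 297 mg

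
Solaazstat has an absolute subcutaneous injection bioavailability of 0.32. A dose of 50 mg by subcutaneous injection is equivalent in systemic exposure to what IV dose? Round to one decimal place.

D_iv = 16.0 mg

Systemic exposure from an extravascular dose = F × D_ev, so the equivalent IV dose is F × D_ev.
D_iv = F × D_ev = 0.32 × 50 = 16 mg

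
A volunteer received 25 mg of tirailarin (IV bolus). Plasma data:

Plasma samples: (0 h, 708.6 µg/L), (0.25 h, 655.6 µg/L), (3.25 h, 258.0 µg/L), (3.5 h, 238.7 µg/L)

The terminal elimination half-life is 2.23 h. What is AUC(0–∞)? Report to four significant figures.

AUC = 2371 µg/L·h

Trapezoidal AUC_0→3.5:
  [0→0.25]: (708.6+655.6)/2 × 0.25 = 170.525
  [0.25→3.25]: (655.6+258.0)/2 × 3 = 1370.4
  [3.25→3.5]: (258.0+238.7)/2 × 0.25 = 62.0875
  Sum = 1603.0125 µg/L·h
k_e = ln2 / t½ = 0.693147 / 2.23 = 0.3108 h^-1
Extrapolated tail: C_last / k_e = 238.7 / 0.3108 = 768.018
AUC_0→∞ = 1603.0125 + 768.018 = 2371.0305 µg/L·h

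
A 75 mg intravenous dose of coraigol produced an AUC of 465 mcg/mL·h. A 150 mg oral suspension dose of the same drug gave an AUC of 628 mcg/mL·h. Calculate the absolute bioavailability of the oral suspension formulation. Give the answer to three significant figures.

F = 0.675

F = (AUC_ev / D_ev) / (AUC_iv / D_iv)
  = (628/150) / (465/75)
  = 4.18667 / 6.2 = 0.6753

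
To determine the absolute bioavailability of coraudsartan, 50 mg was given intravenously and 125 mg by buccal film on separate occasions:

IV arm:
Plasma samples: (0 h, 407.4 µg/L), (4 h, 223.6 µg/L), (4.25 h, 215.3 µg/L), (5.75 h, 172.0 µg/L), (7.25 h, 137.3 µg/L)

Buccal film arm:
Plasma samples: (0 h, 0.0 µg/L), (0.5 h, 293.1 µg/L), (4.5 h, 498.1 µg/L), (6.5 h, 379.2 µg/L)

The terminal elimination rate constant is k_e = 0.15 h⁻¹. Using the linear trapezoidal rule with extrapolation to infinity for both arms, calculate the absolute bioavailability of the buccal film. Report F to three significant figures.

Trapezoidal AUC_0→7.25 (IV):
  [0→4]: (407.4+223.6)/2 × 4 = 1262.0
  [4→4.25]: (223.6+215.3)/2 × 0.25 = 54.8625
  [4.25→5.75]: (215.3+172.0)/2 × 1.5 = 290.475
  [5.75→7.25]: (172.0+137.3)/2 × 1.5 = 231.975
  Sum = 1839.3125 µg/L·h
IV tail: 137.3/0.15 = 915.333; AUC_iv,0→∞ = 1839.3125 + 915.333 = 2754.6455 µg/L·h
Trapezoidal AUC_0→6.5 (buccal film):
  [0→0.5]: (0.0+293.1)/2 × 0.5 = 73.275
  [0.5→4.5]: (293.1+498.1)/2 × 4 = 1582.4
  [4.5→6.5]: (498.1+379.2)/2 × 2 = 877.3
  Sum = 2532.975 µg/L·h
buccal film tail: 379.2/0.15 = 2528.000; AUC_ev,0→∞ = 2532.975 + 2528.000 = 5060.975 µg/L·h
F = (AUC_ev/D_ev)/(AUC_iv/D_iv) = (5060.975/125)/(2754.6455/50) = 40.4878/55.09291 = 0.7349

F = 0.735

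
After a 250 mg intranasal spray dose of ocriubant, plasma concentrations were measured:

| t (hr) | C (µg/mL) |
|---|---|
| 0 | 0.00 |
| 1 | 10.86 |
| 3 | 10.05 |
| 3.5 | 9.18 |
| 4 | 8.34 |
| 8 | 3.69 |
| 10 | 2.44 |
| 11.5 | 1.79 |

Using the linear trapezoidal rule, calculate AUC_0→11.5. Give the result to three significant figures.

Trapezoidal AUC_0→11.5:
  [0→1]: (0.00+10.86)/2 × 1 = 5.43
  [1→3]: (10.86+10.05)/2 × 2 = 20.91
  [3→3.5]: (10.05+9.18)/2 × 0.5 = 4.8075
  [3.5→4]: (9.18+8.34)/2 × 0.5 = 4.38
  [4→8]: (8.34+3.69)/2 × 4 = 24.06
  [8→10]: (3.69+2.44)/2 × 2 = 6.13
  [10→11.5]: (2.44+1.79)/2 × 1.5 = 3.1725
  Sum = 68.89 µg/mL·hr

AUC = 68.9 µg/mL·hr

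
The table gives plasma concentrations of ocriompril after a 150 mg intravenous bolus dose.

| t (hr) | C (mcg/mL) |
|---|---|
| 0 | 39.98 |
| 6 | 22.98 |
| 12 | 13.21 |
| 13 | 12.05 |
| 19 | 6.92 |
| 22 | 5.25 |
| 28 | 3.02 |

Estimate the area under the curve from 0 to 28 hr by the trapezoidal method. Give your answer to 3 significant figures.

AUC = 410 mcg/mL·hr

Trapezoidal AUC_0→28:
  [0→6]: (39.98+22.98)/2 × 6 = 188.88
  [6→12]: (22.98+13.21)/2 × 6 = 108.57
  [12→13]: (13.21+12.05)/2 × 1 = 12.63
  [13→19]: (12.05+6.92)/2 × 6 = 56.91
  [19→22]: (6.92+5.25)/2 × 3 = 18.255
  [22→28]: (5.25+3.02)/2 × 6 = 24.81
  Sum = 410.055 mcg/mL·hr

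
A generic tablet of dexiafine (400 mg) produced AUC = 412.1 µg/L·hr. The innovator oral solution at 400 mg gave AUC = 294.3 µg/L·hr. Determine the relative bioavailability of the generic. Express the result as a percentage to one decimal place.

F_rel = 140.0%

F_rel = (AUC_test/D_test) / (AUC_ref/D_ref)
      = (412.1/400) / (294.3/400)
      = 1.03025 / 0.73575 = 1.4003 = 140.03%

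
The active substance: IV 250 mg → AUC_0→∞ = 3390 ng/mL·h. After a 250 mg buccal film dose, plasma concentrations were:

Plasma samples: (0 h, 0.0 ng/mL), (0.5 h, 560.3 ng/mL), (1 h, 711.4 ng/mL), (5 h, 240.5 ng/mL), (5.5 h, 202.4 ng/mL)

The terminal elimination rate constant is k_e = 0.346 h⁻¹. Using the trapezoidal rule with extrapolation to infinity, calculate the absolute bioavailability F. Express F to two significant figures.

F = 0.90

Trapezoidal AUC_0→5.5 (buccal film):
  [0→0.5]: (0.0+560.3)/2 × 0.5 = 140.075
  [0.5→1]: (560.3+711.4)/2 × 0.5 = 317.925
  [1→5]: (711.4+240.5)/2 × 4 = 1903.8
  [5→5.5]: (240.5+202.4)/2 × 0.5 = 110.725
  Sum = 2472.525 ng/mL·h
Tail: C_last/k_e = 202.4/0.346 = 584.971
AUC_0→∞ (buccal film) = 2472.525 + 584.971 = 3057.496 ng/mL·h
F = (AUC_ev/D_ev)/(AUC_iv/D_iv) = (3057.496/250)/(3390/250) = 12.229984/13.56 = 0.9019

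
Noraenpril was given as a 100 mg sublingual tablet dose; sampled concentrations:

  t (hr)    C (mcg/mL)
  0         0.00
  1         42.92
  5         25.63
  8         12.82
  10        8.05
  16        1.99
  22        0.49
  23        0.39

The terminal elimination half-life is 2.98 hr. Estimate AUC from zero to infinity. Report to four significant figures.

AUC = 276.8 mcg/mL·hr

Trapezoidal AUC_0→23:
  [0→1]: (0.00+42.92)/2 × 1 = 21.46
  [1→5]: (42.92+25.63)/2 × 4 = 137.1
  [5→8]: (25.63+12.82)/2 × 3 = 57.675
  [8→10]: (12.82+8.05)/2 × 2 = 20.87
  [10→16]: (8.05+1.99)/2 × 6 = 30.12
  [16→22]: (1.99+0.49)/2 × 6 = 7.44
  [22→23]: (0.49+0.39)/2 × 1 = 0.44
  Sum = 275.105 mcg/mL·hr
k_e = ln2 / t½ = 0.693147 / 2.98 = 0.2326 hr^-1
Extrapolated tail: C_last / k_e = 0.39 / 0.2326 = 1.677
AUC_0→∞ = 275.105 + 1.677 = 276.782 mcg/mL·hr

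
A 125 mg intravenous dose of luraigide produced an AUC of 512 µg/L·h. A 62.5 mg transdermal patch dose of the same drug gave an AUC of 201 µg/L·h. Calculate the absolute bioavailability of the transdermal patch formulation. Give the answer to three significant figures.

F = 0.785

F = (AUC_ev / D_ev) / (AUC_iv / D_iv)
  = (201/62.5) / (512/125)
  = 3.216 / 4.096 = 0.7852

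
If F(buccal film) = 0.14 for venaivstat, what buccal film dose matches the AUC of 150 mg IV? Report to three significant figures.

D_buccal = 1070 mg

For equal systemic exposure: F × D_ev = D_iv
D_ev = D_iv / F = 150 / 0.14 = 1071.43 mg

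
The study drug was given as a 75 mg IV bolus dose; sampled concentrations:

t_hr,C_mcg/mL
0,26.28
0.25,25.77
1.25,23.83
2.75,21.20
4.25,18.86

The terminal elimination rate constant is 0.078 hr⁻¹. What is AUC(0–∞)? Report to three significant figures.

AUC = 337 mcg/mL·hr

Trapezoidal AUC_0→4.25:
  [0→0.25]: (26.28+25.77)/2 × 0.25 = 6.50625
  [0.25→1.25]: (25.77+23.83)/2 × 1 = 24.8
  [1.25→2.75]: (23.83+21.20)/2 × 1.5 = 33.7725
  [2.75→4.25]: (21.20+18.86)/2 × 1.5 = 30.045
  Sum = 95.12375 mcg/mL·hr
Extrapolated tail: C_last / k_e = 18.86 / 0.078 = 241.795
AUC_0→∞ = 95.12375 + 241.795 = 336.91875 mcg/mL·hr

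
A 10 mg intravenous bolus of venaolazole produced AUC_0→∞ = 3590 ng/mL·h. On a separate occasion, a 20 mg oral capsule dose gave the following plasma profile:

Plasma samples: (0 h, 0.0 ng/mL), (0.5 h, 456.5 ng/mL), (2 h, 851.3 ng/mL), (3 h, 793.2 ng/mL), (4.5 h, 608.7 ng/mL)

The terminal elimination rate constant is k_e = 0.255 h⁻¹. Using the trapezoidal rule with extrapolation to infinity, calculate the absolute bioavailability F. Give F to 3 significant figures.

F = 0.746

Trapezoidal AUC_0→4.5 (oral capsule):
  [0→0.5]: (0.0+456.5)/2 × 0.5 = 114.125
  [0.5→2]: (456.5+851.3)/2 × 1.5 = 980.85
  [2→3]: (851.3+793.2)/2 × 1 = 822.25
  [3→4.5]: (793.2+608.7)/2 × 1.5 = 1051.425
  Sum = 2968.65 ng/mL·h
Tail: C_last/k_e = 608.7/0.255 = 2387.059
AUC_0→∞ (oral capsule) = 2968.65 + 2387.059 = 5355.709 ng/mL·h
F = (AUC_ev/D_ev)/(AUC_iv/D_iv) = (5355.709/20)/(3590/10) = 267.78545/359 = 0.7459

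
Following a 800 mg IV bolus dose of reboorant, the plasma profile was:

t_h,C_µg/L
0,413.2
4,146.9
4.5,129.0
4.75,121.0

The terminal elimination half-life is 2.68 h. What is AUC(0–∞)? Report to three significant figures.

Trapezoidal AUC_0→4.75:
  [0→4]: (413.2+146.9)/2 × 4 = 1120.2
  [4→4.5]: (146.9+129.0)/2 × 0.5 = 68.975
  [4.5→4.75]: (129.0+121.0)/2 × 0.25 = 31.25
  Sum = 1220.425 µg/L·h
k_e = ln2 / t½ = 0.693147 / 2.68 = 0.2586 h^-1
Extrapolated tail: C_last / k_e = 121.0 / 0.2586 = 467.904
AUC_0→∞ = 1220.425 + 467.904 = 1688.329 µg/L·h

AUC = 1690 µg/L·h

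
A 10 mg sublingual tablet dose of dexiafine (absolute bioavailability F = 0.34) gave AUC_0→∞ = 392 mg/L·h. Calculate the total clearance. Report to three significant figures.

CL = F × Dose / AUC_0→∞
   = 0.34 × 10 / 392 = 0.00867347 L/h

CL = 0.00867 L/h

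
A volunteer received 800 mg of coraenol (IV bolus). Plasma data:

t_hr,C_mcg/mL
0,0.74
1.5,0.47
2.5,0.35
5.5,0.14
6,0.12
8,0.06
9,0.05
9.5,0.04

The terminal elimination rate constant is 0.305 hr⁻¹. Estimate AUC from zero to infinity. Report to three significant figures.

Trapezoidal AUC_0→9.5:
  [0→1.5]: (0.74+0.47)/2 × 1.5 = 0.9075
  [1.5→2.5]: (0.47+0.35)/2 × 1 = 0.41
  [2.5→5.5]: (0.35+0.14)/2 × 3 = 0.735
  [5.5→6]: (0.14+0.12)/2 × 0.5 = 0.065
  [6→8]: (0.12+0.06)/2 × 2 = 0.18
  [8→9]: (0.06+0.05)/2 × 1 = 0.055
  [9→9.5]: (0.05+0.04)/2 × 0.5 = 0.0225
  Sum = 2.375 mcg/mL·hr
Extrapolated tail: C_last / k_e = 0.04 / 0.305 = 0.131
AUC_0→∞ = 2.375 + 0.131 = 2.506 mcg/mL·hr

AUC = 2.51 mcg/mL·hr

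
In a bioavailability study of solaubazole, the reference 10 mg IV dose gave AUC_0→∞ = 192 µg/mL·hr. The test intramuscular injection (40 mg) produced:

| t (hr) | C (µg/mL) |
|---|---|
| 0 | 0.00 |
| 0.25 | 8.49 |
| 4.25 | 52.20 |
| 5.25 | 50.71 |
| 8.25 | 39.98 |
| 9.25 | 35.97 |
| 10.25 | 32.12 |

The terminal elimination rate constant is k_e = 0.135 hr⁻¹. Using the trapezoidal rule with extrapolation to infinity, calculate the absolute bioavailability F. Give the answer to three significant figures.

F = 0.807

Trapezoidal AUC_0→10.25 (intramuscular injection):
  [0→0.25]: (0.00+8.49)/2 × 0.25 = 1.06125
  [0.25→4.25]: (8.49+52.20)/2 × 4 = 121.38
  [4.25→5.25]: (52.20+50.71)/2 × 1 = 51.455
  [5.25→8.25]: (50.71+39.98)/2 × 3 = 136.035
  [8.25→9.25]: (39.98+35.97)/2 × 1 = 37.975
  [9.25→10.25]: (35.97+32.12)/2 × 1 = 34.045
  Sum = 381.95125 µg/mL·hr
Tail: C_last/k_e = 32.12/0.135 = 237.926
AUC_0→∞ (intramuscular injection) = 381.95125 + 237.926 = 619.87725 µg/mL·hr
F = (AUC_ev/D_ev)/(AUC_iv/D_iv) = (619.87725/40)/(192/10) = 15.4969/19.2 = 0.8071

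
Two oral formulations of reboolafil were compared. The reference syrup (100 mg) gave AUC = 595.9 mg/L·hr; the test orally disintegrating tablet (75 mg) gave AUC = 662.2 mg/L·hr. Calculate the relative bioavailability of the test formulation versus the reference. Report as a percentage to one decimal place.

F_rel = (AUC_test/D_test) / (AUC_ref/D_ref)
      = (662.2/75) / (595.9/100)
      = 8.82933 / 5.959 = 1.4817 = 148.17%

F_rel = 148.2%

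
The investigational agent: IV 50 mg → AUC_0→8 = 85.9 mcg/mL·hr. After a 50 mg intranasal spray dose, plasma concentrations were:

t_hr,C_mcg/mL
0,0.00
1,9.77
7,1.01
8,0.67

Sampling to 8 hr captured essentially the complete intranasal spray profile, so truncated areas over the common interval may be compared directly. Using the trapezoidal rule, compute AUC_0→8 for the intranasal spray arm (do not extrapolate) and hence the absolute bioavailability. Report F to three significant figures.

Trapezoidal AUC_0→8 (intranasal spray):
  [0→1]: (0.00+9.77)/2 × 1 = 4.885
  [1→7]: (9.77+1.01)/2 × 6 = 32.34
  [7→8]: (1.01+0.67)/2 × 1 = 0.84
  Sum = 38.065 mcg/mL·hr
F = (AUC_ev/D_ev)/(AUC_iv/D_iv) = (38.065/50)/(85.9/50) = 0.7613/1.718 = 0.4431

F = 0.443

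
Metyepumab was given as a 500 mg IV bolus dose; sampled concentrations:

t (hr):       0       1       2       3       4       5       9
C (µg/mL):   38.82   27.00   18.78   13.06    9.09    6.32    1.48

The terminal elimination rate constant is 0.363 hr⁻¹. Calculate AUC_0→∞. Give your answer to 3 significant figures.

AUC = 110 µg/mL·hr

Trapezoidal AUC_0→9:
  [0→1]: (38.82+27.00)/2 × 1 = 32.91
  [1→2]: (27.00+18.78)/2 × 1 = 22.89
  [2→3]: (18.78+13.06)/2 × 1 = 15.92
  [3→4]: (13.06+9.09)/2 × 1 = 11.075
  [4→5]: (9.09+6.32)/2 × 1 = 7.705
  [5→9]: (6.32+1.48)/2 × 4 = 15.6
  Sum = 106.1 µg/mL·hr
Extrapolated tail: C_last / k_e = 1.48 / 0.363 = 4.077
AUC_0→∞ = 106.1 + 4.077 = 110.177 µg/mL·hr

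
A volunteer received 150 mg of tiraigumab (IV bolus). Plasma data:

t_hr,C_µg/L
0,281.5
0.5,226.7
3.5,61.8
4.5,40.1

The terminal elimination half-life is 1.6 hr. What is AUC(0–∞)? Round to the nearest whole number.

AUC = 703 µg/L·hr

Trapezoidal AUC_0→4.5:
  [0→0.5]: (281.5+226.7)/2 × 0.5 = 127.05
  [0.5→3.5]: (226.7+61.8)/2 × 3 = 432.75
  [3.5→4.5]: (61.8+40.1)/2 × 1 = 50.95
  Sum = 610.75 µg/L·hr
k_e = ln2 / t½ = 0.693147 / 1.6 = 0.4332 hr^-1
Extrapolated tail: C_last / k_e = 40.1 / 0.4332 = 92.567
AUC_0→∞ = 610.75 + 92.567 = 703.317 µg/L·hr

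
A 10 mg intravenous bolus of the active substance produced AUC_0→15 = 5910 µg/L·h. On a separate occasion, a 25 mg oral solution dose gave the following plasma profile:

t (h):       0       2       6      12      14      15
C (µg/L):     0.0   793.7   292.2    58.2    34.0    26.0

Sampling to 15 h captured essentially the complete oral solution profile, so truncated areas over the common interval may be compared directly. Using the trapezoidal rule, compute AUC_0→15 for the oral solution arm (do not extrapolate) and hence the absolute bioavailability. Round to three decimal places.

F = 0.280

Trapezoidal AUC_0→15 (oral solution):
  [0→2]: (0.0+793.7)/2 × 2 = 793.7
  [2→6]: (793.7+292.2)/2 × 4 = 2171.8
  [6→12]: (292.2+58.2)/2 × 6 = 1051.2
  [12→14]: (58.2+34.0)/2 × 2 = 92.2
  [14→15]: (34.0+26.0)/2 × 1 = 30.0
  Sum = 4138.9 µg/L·h
F = (AUC_ev/D_ev)/(AUC_iv/D_iv) = (4138.9/25)/(5910/10) = 165.556/591 = 0.2801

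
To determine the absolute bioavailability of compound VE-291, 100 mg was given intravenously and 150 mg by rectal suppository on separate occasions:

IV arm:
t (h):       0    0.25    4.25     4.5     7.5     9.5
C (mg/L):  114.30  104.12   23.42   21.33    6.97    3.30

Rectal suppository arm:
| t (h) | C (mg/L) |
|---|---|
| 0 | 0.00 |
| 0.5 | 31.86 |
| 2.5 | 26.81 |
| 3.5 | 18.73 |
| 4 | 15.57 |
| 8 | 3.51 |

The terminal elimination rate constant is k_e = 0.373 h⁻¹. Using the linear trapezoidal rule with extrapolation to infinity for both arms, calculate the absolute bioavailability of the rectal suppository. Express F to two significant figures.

Trapezoidal AUC_0→9.5 (IV):
  [0→0.25]: (114.30+104.12)/2 × 0.25 = 27.3025
  [0.25→4.25]: (104.12+23.42)/2 × 4 = 255.08
  [4.25→4.5]: (23.42+21.33)/2 × 0.25 = 5.59375
  [4.5→7.5]: (21.33+6.97)/2 × 3 = 42.45
  [7.5→9.5]: (6.97+3.30)/2 × 2 = 10.27
  Sum = 340.69625 mg/L·h
IV tail: 3.30/0.373 = 8.847; AUC_iv,0→∞ = 340.69625 + 8.847 = 349.54325 mg/L·h
Trapezoidal AUC_0→8 (rectal suppository):
  [0→0.5]: (0.00+31.86)/2 × 0.5 = 7.965
  [0.5→2.5]: (31.86+26.81)/2 × 2 = 58.67
  [2.5→3.5]: (26.81+18.73)/2 × 1 = 22.77
  [3.5→4]: (18.73+15.57)/2 × 0.5 = 8.575
  [4→8]: (15.57+3.51)/2 × 4 = 38.16
  Sum = 136.14 mg/L·h
rectal suppository tail: 3.51/0.373 = 9.410; AUC_ev,0→∞ = 136.14 + 9.410 = 145.55 mg/L·h
F = (AUC_ev/D_ev)/(AUC_iv/D_iv) = (145.55/150)/(349.54325/100) = 0.970333/3.4954325 = 0.2776

F = 0.28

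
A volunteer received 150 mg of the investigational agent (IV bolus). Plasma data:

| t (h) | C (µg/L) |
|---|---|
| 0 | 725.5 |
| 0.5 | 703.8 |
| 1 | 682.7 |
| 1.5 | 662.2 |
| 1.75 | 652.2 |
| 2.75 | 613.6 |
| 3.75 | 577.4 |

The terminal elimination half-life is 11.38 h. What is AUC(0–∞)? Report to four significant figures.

AUC = 11910 µg/L·h

Trapezoidal AUC_0→3.75:
  [0→0.5]: (725.5+703.8)/2 × 0.5 = 357.325
  [0.5→1]: (703.8+682.7)/2 × 0.5 = 346.625
  [1→1.5]: (682.7+662.2)/2 × 0.5 = 336.225
  [1.5→1.75]: (662.2+652.2)/2 × 0.25 = 164.3
  [1.75→2.75]: (652.2+613.6)/2 × 1 = 632.9
  [2.75→3.75]: (613.6+577.4)/2 × 1 = 595.5
  Sum = 2432.875 µg/L·h
k_e = ln2 / t½ = 0.693147 / 11.38 = 0.0609 h^-1
Extrapolated tail: C_last / k_e = 577.4 / 0.0609 = 9481.117
AUC_0→∞ = 2432.875 + 9481.117 = 11913.992 µg/L·h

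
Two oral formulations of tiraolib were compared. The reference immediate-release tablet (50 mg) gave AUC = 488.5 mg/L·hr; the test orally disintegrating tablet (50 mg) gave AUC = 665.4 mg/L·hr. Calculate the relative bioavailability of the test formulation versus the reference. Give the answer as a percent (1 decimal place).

F_rel = (AUC_test/D_test) / (AUC_ref/D_ref)
      = (665.4/50) / (488.5/50)
      = 13.308 / 9.77 = 1.3621 = 136.21%

F_rel = 136.2%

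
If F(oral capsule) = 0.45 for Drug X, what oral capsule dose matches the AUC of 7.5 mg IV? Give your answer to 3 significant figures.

For equal systemic exposure: F × D_ev = D_iv
D_ev = D_iv / F = 7.5 / 0.45 = 16.6667 mg

D_oral = 16.7 mg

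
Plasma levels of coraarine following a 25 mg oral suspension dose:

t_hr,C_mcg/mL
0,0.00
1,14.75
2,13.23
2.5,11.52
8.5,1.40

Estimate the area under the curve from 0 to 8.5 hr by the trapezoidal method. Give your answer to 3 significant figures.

Trapezoidal AUC_0→8.5:
  [0→1]: (0.00+14.75)/2 × 1 = 7.375
  [1→2]: (14.75+13.23)/2 × 1 = 13.99
  [2→2.5]: (13.23+11.52)/2 × 0.5 = 6.1875
  [2.5→8.5]: (11.52+1.40)/2 × 6 = 38.76
  Sum = 66.3125 mcg/mL·hr

AUC = 66.3 mcg/mL·hr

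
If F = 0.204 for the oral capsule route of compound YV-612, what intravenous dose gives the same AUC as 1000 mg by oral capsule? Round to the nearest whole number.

Systemic exposure from an extravascular dose = F × D_ev, so the equivalent IV dose is F × D_ev.
D_iv = F × D_ev = 0.204 × 1000 = 204 mg

D_iv = 204 mg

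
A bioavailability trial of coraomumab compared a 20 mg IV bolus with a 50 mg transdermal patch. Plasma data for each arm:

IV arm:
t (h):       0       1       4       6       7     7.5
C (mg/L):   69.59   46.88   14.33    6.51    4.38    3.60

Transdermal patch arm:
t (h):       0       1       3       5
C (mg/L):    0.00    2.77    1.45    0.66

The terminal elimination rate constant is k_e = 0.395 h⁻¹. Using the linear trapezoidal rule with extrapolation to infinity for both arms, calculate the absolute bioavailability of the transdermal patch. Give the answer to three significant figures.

Trapezoidal AUC_0→7.5 (IV):
  [0→1]: (69.59+46.88)/2 × 1 = 58.235
  [1→4]: (46.88+14.33)/2 × 3 = 91.815
  [4→6]: (14.33+6.51)/2 × 2 = 20.84
  [6→7]: (6.51+4.38)/2 × 1 = 5.445
  [7→7.5]: (4.38+3.60)/2 × 0.5 = 1.995
  Sum = 178.33 mg/L·h
IV tail: 3.60/0.395 = 9.114; AUC_iv,0→∞ = 178.33 + 9.114 = 187.444 mg/L·h
Trapezoidal AUC_0→5 (transdermal patch):
  [0→1]: (0.00+2.77)/2 × 1 = 1.385
  [1→3]: (2.77+1.45)/2 × 2 = 4.22
  [3→5]: (1.45+0.66)/2 × 2 = 2.11
  Sum = 7.715 mg/L·h
transdermal patch tail: 0.66/0.395 = 1.671; AUC_ev,0→∞ = 7.715 + 1.671 = 9.386 mg/L·h
F = (AUC_ev/D_ev)/(AUC_iv/D_iv) = (9.386/50)/(187.444/20) = 0.18772/9.3722 = 0.0200

F = 0.0200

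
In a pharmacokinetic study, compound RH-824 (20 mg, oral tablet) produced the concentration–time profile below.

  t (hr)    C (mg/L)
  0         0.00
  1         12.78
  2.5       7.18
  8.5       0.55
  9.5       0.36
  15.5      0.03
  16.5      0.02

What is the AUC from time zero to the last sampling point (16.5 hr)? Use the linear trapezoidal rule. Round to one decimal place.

AUC = 46.2 mg/L·hr

Trapezoidal AUC_0→16.5:
  [0→1]: (0.00+12.78)/2 × 1 = 6.39
  [1→2.5]: (12.78+7.18)/2 × 1.5 = 14.97
  [2.5→8.5]: (7.18+0.55)/2 × 6 = 23.19
  [8.5→9.5]: (0.55+0.36)/2 × 1 = 0.455
  [9.5→15.5]: (0.36+0.03)/2 × 6 = 1.17
  [15.5→16.5]: (0.03+0.02)/2 × 1 = 0.025
  Sum = 46.2 mg/L·hr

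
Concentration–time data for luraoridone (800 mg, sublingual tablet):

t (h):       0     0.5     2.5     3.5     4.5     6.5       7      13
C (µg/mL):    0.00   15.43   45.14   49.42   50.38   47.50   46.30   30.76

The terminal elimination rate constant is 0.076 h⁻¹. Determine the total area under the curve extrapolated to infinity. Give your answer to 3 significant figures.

Trapezoidal AUC_0→13:
  [0→0.5]: (0.00+15.43)/2 × 0.5 = 3.8575
  [0.5→2.5]: (15.43+45.14)/2 × 2 = 60.57
  [2.5→3.5]: (45.14+49.42)/2 × 1 = 47.28
  [3.5→4.5]: (49.42+50.38)/2 × 1 = 49.9
  [4.5→6.5]: (50.38+47.50)/2 × 2 = 97.88
  [6.5→7]: (47.50+46.30)/2 × 0.5 = 23.45
  [7→13]: (46.30+30.76)/2 × 6 = 231.18
  Sum = 514.1175 µg/mL·h
Extrapolated tail: C_last / k_e = 30.76 / 0.076 = 404.737
AUC_0→∞ = 514.1175 + 404.737 = 918.8545 µg/mL·h

AUC = 919 µg/mL·h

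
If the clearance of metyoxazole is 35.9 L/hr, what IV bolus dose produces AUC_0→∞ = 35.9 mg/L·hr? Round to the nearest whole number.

Dose_iv = CL × AUC_0→∞
     = 35.9 × 35.9 = 1288.81 mg

Dose = 1289 mg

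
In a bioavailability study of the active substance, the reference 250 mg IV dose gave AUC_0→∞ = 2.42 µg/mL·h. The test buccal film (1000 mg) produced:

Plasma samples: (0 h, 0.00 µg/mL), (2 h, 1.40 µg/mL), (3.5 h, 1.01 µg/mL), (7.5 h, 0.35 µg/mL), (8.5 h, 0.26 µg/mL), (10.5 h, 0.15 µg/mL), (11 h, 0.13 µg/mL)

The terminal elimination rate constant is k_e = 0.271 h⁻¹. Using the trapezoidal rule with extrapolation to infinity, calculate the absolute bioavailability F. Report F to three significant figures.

F = 0.743

Trapezoidal AUC_0→11 (buccal film):
  [0→2]: (0.00+1.40)/2 × 2 = 1.4
  [2→3.5]: (1.40+1.01)/2 × 1.5 = 1.8075
  [3.5→7.5]: (1.01+0.35)/2 × 4 = 2.72
  [7.5→8.5]: (0.35+0.26)/2 × 1 = 0.305
  [8.5→10.5]: (0.26+0.15)/2 × 2 = 0.41
  [10.5→11]: (0.15+0.13)/2 × 0.5 = 0.07
  Sum = 6.7125 µg/mL·h
Tail: C_last/k_e = 0.13/0.271 = 0.480
AUC_0→∞ (buccal film) = 6.7125 + 0.480 = 7.1925 µg/mL·h
F = (AUC_ev/D_ev)/(AUC_iv/D_iv) = (7.1925/1000)/(2.42/250) = 0.0071925/0.00968 = 0.7430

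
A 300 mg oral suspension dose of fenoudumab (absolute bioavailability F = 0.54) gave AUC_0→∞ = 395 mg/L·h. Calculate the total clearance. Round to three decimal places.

CL = F × Dose / AUC_0→∞
   = 0.54 × 300 / 395 = 0.410127 L/h

CL = 0.410 L/h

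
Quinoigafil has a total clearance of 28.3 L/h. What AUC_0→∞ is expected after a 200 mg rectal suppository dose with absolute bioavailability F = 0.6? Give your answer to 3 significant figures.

AUC_0→∞ = F × Dose / CL
        = 0.6 × 200 / 28.3 = 4.24028 mg/L·h

AUC = 4.24 mg/L·h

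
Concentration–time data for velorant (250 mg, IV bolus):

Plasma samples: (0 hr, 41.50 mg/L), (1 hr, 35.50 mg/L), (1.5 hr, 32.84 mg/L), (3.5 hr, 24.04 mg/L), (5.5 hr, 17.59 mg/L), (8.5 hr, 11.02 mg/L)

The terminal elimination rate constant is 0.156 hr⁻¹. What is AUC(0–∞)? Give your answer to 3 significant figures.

AUC = 268 mg/L·hr

Trapezoidal AUC_0→8.5:
  [0→1]: (41.50+35.50)/2 × 1 = 38.5
  [1→1.5]: (35.50+32.84)/2 × 0.5 = 17.085
  [1.5→3.5]: (32.84+24.04)/2 × 2 = 56.88
  [3.5→5.5]: (24.04+17.59)/2 × 2 = 41.63
  [5.5→8.5]: (17.59+11.02)/2 × 3 = 42.915
  Sum = 197.01 mg/L·hr
Extrapolated tail: C_last / k_e = 11.02 / 0.156 = 70.641
AUC_0→∞ = 197.01 + 70.641 = 267.651 mg/L·hr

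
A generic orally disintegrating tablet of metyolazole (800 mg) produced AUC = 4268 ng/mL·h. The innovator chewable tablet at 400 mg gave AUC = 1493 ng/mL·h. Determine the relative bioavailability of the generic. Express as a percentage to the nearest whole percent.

F_rel = 143%

F_rel = (AUC_test/D_test) / (AUC_ref/D_ref)
      = (4268/800) / (1493/400)
      = 5.335 / 3.7325 = 1.4293 = 142.93%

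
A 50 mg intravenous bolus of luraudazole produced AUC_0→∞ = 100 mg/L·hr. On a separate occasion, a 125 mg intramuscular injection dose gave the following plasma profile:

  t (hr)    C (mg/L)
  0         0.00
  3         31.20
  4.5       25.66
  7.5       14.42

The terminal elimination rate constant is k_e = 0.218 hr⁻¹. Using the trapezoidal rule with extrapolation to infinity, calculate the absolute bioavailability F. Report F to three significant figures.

F = 0.863

Trapezoidal AUC_0→7.5 (intramuscular injection):
  [0→3]: (0.00+31.20)/2 × 3 = 46.8
  [3→4.5]: (31.20+25.66)/2 × 1.5 = 42.645
  [4.5→7.5]: (25.66+14.42)/2 × 3 = 60.12
  Sum = 149.565 mg/L·hr
Tail: C_last/k_e = 14.42/0.218 = 66.147
AUC_0→∞ (intramuscular injection) = 149.565 + 66.147 = 215.712 mg/L·hr
F = (AUC_ev/D_ev)/(AUC_iv/D_iv) = (215.712/125)/(100/50) = 1.725696/2 = 0.8628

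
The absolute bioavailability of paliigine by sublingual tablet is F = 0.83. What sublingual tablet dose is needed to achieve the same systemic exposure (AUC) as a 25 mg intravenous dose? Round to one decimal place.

For equal systemic exposure: F × D_ev = D_iv
D_ev = D_iv / F = 25 / 0.83 = 30.1205 mg

D_sublingual = 30.1 mg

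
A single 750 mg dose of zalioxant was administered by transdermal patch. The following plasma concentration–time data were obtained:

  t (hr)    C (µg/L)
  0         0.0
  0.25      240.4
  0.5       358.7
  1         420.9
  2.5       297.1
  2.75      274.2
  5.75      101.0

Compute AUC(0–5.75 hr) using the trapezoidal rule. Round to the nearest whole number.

AUC = 1473 µg/L·hr

Trapezoidal AUC_0→5.75:
  [0→0.25]: (0.0+240.4)/2 × 0.25 = 30.05
  [0.25→0.5]: (240.4+358.7)/2 × 0.25 = 74.8875
  [0.5→1]: (358.7+420.9)/2 × 0.5 = 194.9
  [1→2.5]: (420.9+297.1)/2 × 1.5 = 538.5
  [2.5→2.75]: (297.1+274.2)/2 × 0.25 = 71.4125
  [2.75→5.75]: (274.2+101.0)/2 × 3 = 562.8
  Sum = 1472.55 µg/L·hr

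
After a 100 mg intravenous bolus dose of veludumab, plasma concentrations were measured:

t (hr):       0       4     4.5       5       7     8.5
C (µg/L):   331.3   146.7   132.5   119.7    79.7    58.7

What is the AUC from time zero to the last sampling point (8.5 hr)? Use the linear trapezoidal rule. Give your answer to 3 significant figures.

Trapezoidal AUC_0→8.5:
  [0→4]: (331.3+146.7)/2 × 4 = 956.0
  [4→4.5]: (146.7+132.5)/2 × 0.5 = 69.8
  [4.5→5]: (132.5+119.7)/2 × 0.5 = 63.05
  [5→7]: (119.7+79.7)/2 × 2 = 199.4
  [7→8.5]: (79.7+58.7)/2 × 1.5 = 103.8
  Sum = 1392.05 µg/L·hr

AUC = 1390 µg/L·hr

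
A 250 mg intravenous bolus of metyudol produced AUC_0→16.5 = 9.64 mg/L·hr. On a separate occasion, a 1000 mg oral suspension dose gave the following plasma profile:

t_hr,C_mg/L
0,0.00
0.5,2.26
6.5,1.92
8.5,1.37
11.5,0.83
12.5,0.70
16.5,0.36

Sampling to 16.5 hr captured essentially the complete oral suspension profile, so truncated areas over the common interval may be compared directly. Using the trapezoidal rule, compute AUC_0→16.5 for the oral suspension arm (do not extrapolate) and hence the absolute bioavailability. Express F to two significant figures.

F = 0.59

Trapezoidal AUC_0→16.5 (oral suspension):
  [0→0.5]: (0.00+2.26)/2 × 0.5 = 0.565
  [0.5→6.5]: (2.26+1.92)/2 × 6 = 12.54
  [6.5→8.5]: (1.92+1.37)/2 × 2 = 3.29
  [8.5→11.5]: (1.37+0.83)/2 × 3 = 3.3
  [11.5→12.5]: (0.83+0.70)/2 × 1 = 0.765
  [12.5→16.5]: (0.70+0.36)/2 × 4 = 2.12
  Sum = 22.58 mg/L·hr
F = (AUC_ev/D_ev)/(AUC_iv/D_iv) = (22.58/1000)/(9.64/250) = 0.02258/0.03856 = 0.5856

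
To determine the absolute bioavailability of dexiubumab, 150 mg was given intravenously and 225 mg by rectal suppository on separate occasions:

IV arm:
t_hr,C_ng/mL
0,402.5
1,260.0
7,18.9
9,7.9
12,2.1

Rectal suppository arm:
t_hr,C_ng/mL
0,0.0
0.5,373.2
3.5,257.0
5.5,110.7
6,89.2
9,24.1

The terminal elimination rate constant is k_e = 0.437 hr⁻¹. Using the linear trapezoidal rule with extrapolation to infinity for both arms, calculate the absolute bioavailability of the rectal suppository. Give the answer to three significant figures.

Trapezoidal AUC_0→12 (IV):
  [0→1]: (402.5+260.0)/2 × 1 = 331.25
  [1→7]: (260.0+18.9)/2 × 6 = 836.7
  [7→9]: (18.9+7.9)/2 × 2 = 26.8
  [9→12]: (7.9+2.1)/2 × 3 = 15.0
  Sum = 1209.75 ng/mL·hr
IV tail: 2.1/0.437 = 4.805; AUC_iv,0→∞ = 1209.75 + 4.805 = 1214.555 ng/mL·hr
Trapezoidal AUC_0→9 (rectal suppository):
  [0→0.5]: (0.0+373.2)/2 × 0.5 = 93.3
  [0.5→3.5]: (373.2+257.0)/2 × 3 = 945.3
  [3.5→5.5]: (257.0+110.7)/2 × 2 = 367.7
  [5.5→6]: (110.7+89.2)/2 × 0.5 = 49.975
  [6→9]: (89.2+24.1)/2 × 3 = 169.95
  Sum = 1626.225 ng/mL·hr
rectal suppository tail: 24.1/0.437 = 55.149; AUC_ev,0→∞ = 1626.225 + 55.149 = 1681.374 ng/mL·hr
F = (AUC_ev/D_ev)/(AUC_iv/D_iv) = (1681.374/225)/(1214.555/150) = 7.47277/8.09703 = 0.9229

F = 0.923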